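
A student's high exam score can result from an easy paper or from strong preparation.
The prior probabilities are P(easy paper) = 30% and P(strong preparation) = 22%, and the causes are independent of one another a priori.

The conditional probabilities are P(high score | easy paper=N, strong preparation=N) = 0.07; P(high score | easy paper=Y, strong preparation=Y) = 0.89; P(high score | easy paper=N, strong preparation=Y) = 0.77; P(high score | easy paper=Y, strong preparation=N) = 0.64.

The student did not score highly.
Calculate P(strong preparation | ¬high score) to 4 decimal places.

For the numerator, keep only strong preparation=true terms: 0.035420 + 0.007260 = 0.042680
Denominator P(¬high score): 0.93·0.7·0.78 + 0.23·0.7·0.22 + 0.36·0.3·0.78 + 0.11·0.3·0.22 = 0.634700
Posterior = 0.042680 / 0.634700 ≈ 0.0672

P(strong preparation | ¬high score) ≈ 0.0672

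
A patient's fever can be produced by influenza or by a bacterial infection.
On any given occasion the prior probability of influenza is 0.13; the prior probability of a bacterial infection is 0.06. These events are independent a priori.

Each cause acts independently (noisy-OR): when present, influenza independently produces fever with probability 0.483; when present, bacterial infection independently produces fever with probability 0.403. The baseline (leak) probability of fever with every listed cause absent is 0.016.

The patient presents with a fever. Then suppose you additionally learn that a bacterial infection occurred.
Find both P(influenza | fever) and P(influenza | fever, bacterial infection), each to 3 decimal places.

Under noisy-OR, P(fever | causes) = 1 − (1−0.016)·∏(1−qᵢ) over the active causes.
For the numerator, keep only influenza=true terms: 0.060033 + 0.005431 = 0.065464
The normalizing constant is 0.016·0.87·0.94 + 0.412552·0.87·0.06 + 0.491272·0.13·0.94 + 0.696289·0.13·0.06 = 0.100084
Posterior = 0.065464 / 0.100084 ≈ 0.654

Now condition on the additional information:
By total probability over both values of influenza:
  P(fever | bacterial infection) = 0.412552*0.87 + 0.696289*0.13
        = 0.358920 + 0.090518 = 0.449438
Keeping only the influenza-present terms gives 0.090518, so
  P(influenza | fever, bacterial infection) = 0.090518 / 0.449438 ≈ 0.201
— bacterial infection explains away the evidence for influenza.

P(influenza | fever) ≈ 0.654; P(influenza | fever, bacterial infection) ≈ 0.201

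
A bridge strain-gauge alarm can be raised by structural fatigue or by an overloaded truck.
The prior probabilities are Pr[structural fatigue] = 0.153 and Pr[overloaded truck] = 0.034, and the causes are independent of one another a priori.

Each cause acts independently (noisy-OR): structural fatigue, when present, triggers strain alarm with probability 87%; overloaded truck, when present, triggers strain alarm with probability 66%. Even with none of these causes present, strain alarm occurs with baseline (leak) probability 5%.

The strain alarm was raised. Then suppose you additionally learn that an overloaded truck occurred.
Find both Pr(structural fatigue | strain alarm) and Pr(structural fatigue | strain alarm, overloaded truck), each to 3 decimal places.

Under noisy-OR, P(strain alarm | causes) = 1 − (1−0.05)·∏(1−qᵢ) over the active causes.
Enumerate the 4 (structural fatigue, overloaded truck) configurations and weight by the priors:
  P(strain alarm) = 0.05*0.847*0.966 + 0.677*0.847*0.034 + 0.8765*0.153*0.966 + 0.95801*0.153*0.034
        = 0.040910 + 0.019496 + 0.129545 + 0.004984 = 0.194935
The terms with structural fatigue present sum to 0.134529, so
  P(structural fatigue | strain alarm) = 0.134529 / 0.194935 ≈ 0.690

Now condition on the additional information:
P(strain alarm | overloaded truck) = 0.677·0.847 + 0.95801·0.153 = 0.573419 + 0.146576 = 0.719995
The structural fatigue-present share is 0.95801·0.153 = 0.146576.
So P(structural fatigue | strain alarm, overloaded truck) = 0.146576/0.719995 ≈ 0.204.

Pr(structural fatigue | strain alarm) ≈ 0.690; Pr(structural fatigue | strain alarm, overloaded truck) ≈ 0.204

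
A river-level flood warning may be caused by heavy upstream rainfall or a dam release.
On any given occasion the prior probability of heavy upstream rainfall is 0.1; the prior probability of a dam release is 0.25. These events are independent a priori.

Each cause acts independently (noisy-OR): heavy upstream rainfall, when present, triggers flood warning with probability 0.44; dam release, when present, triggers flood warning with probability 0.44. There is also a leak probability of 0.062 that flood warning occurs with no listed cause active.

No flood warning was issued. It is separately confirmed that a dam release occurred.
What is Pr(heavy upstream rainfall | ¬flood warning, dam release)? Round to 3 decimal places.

Pr(heavy upstream rainfall | ¬flood warning, dam release) ≈ 0.059

Under noisy-OR, P(flood warning | causes) = 1 − (1−0.062)·∏(1−qᵢ) over the active causes.
P(¬flood warning | dam release) = 0.52528*0.9 + 0.294157*0.1 = 0.472752 + 0.029416 = 0.502168
The heavy upstream rainfall-present share is 0.294157*0.1 = 0.029416.
Hence the posterior is 0.029416/0.502168 ≈ 0.059.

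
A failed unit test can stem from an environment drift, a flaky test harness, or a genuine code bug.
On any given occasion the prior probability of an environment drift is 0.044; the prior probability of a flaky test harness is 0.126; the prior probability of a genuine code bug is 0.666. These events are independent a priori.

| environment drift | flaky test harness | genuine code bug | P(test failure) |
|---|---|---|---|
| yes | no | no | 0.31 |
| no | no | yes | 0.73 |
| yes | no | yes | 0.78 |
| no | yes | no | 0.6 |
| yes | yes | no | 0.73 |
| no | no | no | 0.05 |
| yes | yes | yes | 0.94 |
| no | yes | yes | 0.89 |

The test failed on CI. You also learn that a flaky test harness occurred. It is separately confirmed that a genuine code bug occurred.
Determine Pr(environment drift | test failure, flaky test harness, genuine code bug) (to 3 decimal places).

Pr(environment drift | test failure, flaky test harness, genuine code bug) ≈ 0.046

Weight on environment drift=true, given the evidence: 0.94*0.044 = 0.041360
The normalizing constant is 0.89*0.956 + 0.94*0.044 = 0.892200
P(environment drift | test failure, flaky test harness, genuine code bug) = 0.041360/0.892200 ≈ 0.046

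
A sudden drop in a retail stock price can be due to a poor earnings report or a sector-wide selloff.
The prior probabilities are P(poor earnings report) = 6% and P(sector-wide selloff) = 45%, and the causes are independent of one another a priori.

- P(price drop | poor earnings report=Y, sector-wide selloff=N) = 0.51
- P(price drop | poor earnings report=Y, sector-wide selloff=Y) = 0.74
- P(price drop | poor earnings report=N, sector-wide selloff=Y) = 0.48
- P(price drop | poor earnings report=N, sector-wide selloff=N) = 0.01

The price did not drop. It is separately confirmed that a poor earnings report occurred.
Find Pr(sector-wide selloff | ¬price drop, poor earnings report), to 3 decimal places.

Sum P(¬price drop|·) weighted by the priors over both values of sector-wide selloff:
  P(¬price drop | poor earnings report) = 0.49×0.55 + 0.26×0.45
        = 0.269500 + 0.117000 = 0.386500
Keeping only the sector-wide selloff-present terms gives 0.117000, so
  P(sector-wide selloff | ¬price drop, poor earnings report) = 0.117000 / 0.386500 ≈ 0.303

Pr(sector-wide selloff | ¬price drop, poor earnings report) ≈ 0.303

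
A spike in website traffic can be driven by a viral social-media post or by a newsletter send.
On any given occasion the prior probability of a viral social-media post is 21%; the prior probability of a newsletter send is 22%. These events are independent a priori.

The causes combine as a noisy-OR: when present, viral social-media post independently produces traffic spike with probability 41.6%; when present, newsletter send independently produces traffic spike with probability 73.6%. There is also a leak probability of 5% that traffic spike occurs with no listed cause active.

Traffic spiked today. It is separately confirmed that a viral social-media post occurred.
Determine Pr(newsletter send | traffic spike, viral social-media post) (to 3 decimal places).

Pr(newsletter send | traffic spike, viral social-media post) ≈ 0.351

Under noisy-OR, P(traffic spike | causes) = 1 − (1−0.05)·∏(1−qᵢ) over the active causes.
P(traffic spike | viral social-media post) = 0.4452*0.78 + 0.853533*0.22 = 0.347256 + 0.187777 = 0.535033
Of this, 0.187777 comes from 0.853533*0.22 (the newsletter send=true cases).
Hence the posterior is 0.187777/0.535033 ≈ 0.351.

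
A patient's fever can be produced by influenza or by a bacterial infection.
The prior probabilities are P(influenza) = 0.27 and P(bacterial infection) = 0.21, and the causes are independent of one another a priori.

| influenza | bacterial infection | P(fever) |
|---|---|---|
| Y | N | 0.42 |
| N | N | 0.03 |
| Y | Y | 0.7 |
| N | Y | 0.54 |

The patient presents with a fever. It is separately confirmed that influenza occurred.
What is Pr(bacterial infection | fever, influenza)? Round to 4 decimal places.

Pr(bacterial infection | fever, influenza) ≈ 0.3070

P(fever | influenza) = 0.42×0.79 + 0.7×0.21 = 0.331800 + 0.147000 = 0.478800
Of this, 0.147000 comes from 0.7×0.21 (the bacterial infection=true cases).
Hence the posterior is 0.147000/0.478800 ≈ 0.3070.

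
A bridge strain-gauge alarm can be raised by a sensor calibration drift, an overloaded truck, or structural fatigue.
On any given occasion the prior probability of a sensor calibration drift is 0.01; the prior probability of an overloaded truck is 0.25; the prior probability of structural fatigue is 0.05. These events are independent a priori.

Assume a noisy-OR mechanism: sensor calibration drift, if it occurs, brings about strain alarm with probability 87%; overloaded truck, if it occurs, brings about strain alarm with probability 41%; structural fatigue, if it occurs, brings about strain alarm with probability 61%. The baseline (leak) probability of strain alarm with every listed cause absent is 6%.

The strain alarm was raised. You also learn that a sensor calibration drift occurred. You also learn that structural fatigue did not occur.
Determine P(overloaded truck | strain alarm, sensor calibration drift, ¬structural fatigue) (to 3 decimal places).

P(overloaded truck | strain alarm, sensor calibration drift, ¬structural fatigue) ≈ 0.261

Under noisy-OR, P(strain alarm | causes) = 1 − (1−0.06)·∏(1−qᵢ) over the active causes.
By total probability over both values of overloaded truck:
  P(strain alarm | sensor calibration drift, ¬structural fatigue) = 0.8778*0.75 + 0.927902*0.25
        = 0.658350 + 0.231976 = 0.890326
Configurations with overloaded truck contribute 0.231976, so
  P(overloaded truck | strain alarm, sensor calibration drift, ¬structural fatigue) = 0.231976 / 0.890326 ≈ 0.261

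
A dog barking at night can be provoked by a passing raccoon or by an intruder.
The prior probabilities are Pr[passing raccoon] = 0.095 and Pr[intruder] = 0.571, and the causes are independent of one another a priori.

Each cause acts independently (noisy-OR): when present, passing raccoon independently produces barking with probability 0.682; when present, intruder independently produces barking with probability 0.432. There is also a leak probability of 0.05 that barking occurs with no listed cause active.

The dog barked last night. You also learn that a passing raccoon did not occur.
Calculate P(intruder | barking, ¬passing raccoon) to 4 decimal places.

P(intruder | barking, ¬passing raccoon) ≈ 0.9246

Under noisy-OR, P(barking | causes) = 1 − (1−0.05)·∏(1−qᵢ) over the active causes.
Numerator (weight on configurations with intruder): 0.4604*0.571 = 0.262888
Normalizer over all consistent configurations: 0.05*0.429 + 0.4604*0.571 = 0.284338
P(intruder | barking, ¬passing raccoon) = 0.262888/0.284338 ≈ 0.9246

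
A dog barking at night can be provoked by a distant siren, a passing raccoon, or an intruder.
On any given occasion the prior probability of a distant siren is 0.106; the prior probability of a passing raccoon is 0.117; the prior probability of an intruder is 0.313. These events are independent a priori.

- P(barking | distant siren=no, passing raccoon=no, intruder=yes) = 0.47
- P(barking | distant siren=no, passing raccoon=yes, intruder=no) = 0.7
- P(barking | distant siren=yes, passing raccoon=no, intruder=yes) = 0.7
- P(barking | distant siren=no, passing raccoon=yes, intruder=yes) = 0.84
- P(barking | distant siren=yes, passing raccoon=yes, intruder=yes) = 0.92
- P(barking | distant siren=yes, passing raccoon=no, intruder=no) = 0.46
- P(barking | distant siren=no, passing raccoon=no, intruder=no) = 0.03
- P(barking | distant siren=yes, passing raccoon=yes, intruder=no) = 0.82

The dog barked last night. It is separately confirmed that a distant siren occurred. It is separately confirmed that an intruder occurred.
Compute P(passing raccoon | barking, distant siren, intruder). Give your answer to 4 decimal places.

P(barking | distant siren, intruder) = 0.7×0.883 + 0.92×0.117 = 0.618100 + 0.107640 = 0.725740
Restricting to configurations with passing raccoon present: 0.92×0.117 = 0.107640.
Hence the posterior is 0.107640/0.725740 ≈ 0.1483.

P(passing raccoon | barking, distant siren, intruder) ≈ 0.1483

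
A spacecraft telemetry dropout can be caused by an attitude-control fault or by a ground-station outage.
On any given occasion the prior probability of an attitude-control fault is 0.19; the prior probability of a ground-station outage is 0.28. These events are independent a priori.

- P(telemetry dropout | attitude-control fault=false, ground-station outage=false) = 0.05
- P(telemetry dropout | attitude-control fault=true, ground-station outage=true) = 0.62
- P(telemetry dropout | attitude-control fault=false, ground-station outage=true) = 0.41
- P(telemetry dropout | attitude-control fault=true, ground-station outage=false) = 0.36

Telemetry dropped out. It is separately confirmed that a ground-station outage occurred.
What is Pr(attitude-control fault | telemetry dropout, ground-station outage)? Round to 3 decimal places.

Pr(attitude-control fault | telemetry dropout, ground-station outage) ≈ 0.262

Enumerate both values of attitude-control fault and weight by the priors:
  P(telemetry dropout | ground-station outage) = 0.41·0.81 + 0.62·0.19
        = 0.332100 + 0.117800 = 0.449900
Configurations with attitude-control fault contribute 0.117800, so
  P(attitude-control fault | telemetry dropout, ground-station outage) = 0.117800 / 0.449900 ≈ 0.262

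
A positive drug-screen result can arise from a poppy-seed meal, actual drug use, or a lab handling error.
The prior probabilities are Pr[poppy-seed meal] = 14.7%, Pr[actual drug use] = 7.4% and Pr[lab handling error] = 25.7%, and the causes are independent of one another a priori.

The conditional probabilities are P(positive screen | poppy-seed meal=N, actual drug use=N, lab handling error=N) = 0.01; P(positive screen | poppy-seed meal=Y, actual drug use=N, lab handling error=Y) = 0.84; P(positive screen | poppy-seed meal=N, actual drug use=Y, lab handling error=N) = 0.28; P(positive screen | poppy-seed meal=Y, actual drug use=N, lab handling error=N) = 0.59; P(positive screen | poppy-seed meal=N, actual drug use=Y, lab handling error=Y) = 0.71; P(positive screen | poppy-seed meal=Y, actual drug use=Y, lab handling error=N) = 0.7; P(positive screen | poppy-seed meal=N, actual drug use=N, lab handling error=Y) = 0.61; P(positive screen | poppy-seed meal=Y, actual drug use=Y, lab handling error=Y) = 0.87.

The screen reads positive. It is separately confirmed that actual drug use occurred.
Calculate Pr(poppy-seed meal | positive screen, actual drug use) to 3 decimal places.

Pr(poppy-seed meal | positive screen, actual drug use) ≈ 0.247

Sum P(positive screen|·) weighted by the priors over the 4 (poppy-seed meal, lab handling error) configurations:
  P(positive screen | actual drug use) = 0.28·0.853·0.743 + 0.71·0.853·0.257 + 0.7·0.147·0.743 + 0.87·0.147·0.257
        = 0.177458 + 0.155647 + 0.076455 + 0.032868 = 0.442428
Configurations with poppy-seed meal contribute 0.109323, so
  P(poppy-seed meal | positive screen, actual drug use) = 0.109323 / 0.442428 ≈ 0.247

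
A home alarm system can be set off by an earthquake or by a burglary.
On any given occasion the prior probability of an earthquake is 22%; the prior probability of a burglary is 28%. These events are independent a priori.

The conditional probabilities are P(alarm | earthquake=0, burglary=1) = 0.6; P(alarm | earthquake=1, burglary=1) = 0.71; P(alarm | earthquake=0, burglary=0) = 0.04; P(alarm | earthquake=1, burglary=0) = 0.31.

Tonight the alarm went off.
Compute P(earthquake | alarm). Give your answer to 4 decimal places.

Sum P(alarm|·) weighted by the priors over the 4 (earthquake, burglary) configurations:
  P(alarm) = 0.04×0.78×0.72 + 0.6×0.78×0.28 + 0.31×0.22×0.72 + 0.71×0.22×0.28
        = 0.022464 + 0.131040 + 0.049104 + 0.043736 = 0.246344
Configurations with earthquake contribute 0.092840, so
  P(earthquake | alarm) = 0.092840 / 0.246344 ≈ 0.3769

P(earthquake | alarm) ≈ 0.3769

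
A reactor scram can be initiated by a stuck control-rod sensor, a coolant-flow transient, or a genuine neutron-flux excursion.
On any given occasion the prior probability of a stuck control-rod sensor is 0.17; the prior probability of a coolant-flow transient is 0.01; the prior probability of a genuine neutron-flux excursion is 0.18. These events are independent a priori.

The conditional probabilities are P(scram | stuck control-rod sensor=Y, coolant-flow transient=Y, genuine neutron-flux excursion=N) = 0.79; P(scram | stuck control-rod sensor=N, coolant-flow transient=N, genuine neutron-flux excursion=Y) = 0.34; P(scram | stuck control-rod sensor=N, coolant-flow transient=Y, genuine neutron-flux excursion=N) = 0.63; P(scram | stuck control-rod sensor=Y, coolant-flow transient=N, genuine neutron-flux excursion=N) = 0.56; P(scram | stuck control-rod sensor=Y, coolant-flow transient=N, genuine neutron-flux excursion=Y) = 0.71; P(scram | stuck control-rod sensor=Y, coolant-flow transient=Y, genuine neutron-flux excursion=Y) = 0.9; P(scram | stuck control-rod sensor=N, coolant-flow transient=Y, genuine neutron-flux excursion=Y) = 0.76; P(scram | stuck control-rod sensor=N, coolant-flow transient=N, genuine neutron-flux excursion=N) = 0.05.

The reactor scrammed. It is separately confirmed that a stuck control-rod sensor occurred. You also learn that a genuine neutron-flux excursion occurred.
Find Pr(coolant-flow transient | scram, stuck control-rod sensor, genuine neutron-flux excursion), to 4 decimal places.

Pr(coolant-flow transient | scram, stuck control-rod sensor, genuine neutron-flux excursion) ≈ 0.0126

P(scram | stuck control-rod sensor, genuine neutron-flux excursion) = 0.71×0.99 + 0.9×0.01 = 0.702900 + 0.009000 = 0.711900
The coolant-flow transient-present share is 0.9×0.01 = 0.009000.
Hence the posterior is 0.009000/0.711900 ≈ 0.0126.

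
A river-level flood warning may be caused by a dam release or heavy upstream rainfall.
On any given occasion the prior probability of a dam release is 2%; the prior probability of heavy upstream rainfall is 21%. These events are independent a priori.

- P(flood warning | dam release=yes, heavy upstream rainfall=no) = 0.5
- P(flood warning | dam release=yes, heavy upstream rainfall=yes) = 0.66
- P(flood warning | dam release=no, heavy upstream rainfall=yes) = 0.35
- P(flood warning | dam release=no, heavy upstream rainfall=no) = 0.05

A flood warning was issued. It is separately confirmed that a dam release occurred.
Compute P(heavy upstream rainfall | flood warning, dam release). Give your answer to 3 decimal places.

P(heavy upstream rainfall | flood warning, dam release) ≈ 0.260

Weight on heavy upstream rainfall=true, given the evidence: 0.66·0.21 = 0.138600
Normalizer over all consistent configurations: 0.5·0.79 + 0.66·0.21 = 0.533600
P(heavy upstream rainfall | flood warning, dam release) = 0.138600/0.533600 ≈ 0.260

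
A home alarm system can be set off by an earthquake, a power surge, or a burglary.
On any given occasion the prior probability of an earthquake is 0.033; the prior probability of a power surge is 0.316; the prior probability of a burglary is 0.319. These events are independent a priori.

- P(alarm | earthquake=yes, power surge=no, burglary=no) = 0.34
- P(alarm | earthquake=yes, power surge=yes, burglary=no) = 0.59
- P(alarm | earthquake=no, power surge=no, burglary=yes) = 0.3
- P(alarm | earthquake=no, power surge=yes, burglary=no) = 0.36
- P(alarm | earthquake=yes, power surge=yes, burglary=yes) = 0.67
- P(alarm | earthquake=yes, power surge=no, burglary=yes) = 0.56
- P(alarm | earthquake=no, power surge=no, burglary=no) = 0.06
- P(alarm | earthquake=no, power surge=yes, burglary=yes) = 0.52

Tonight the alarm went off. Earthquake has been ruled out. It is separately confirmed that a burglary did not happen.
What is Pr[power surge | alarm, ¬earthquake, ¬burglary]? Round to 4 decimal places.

By total probability over both values of power surge:
  P(alarm | ¬earthquake, ¬burglary) = 0.06·0.684 + 0.36·0.316
        = 0.041040 + 0.113760 = 0.154800
Keeping only the power surge-present terms gives 0.113760, so
  P(power surge | alarm, ¬earthquake, ¬burglary) = 0.113760 / 0.154800 ≈ 0.7349

Pr[power surge | alarm, ¬earthquake, ¬burglary] ≈ 0.7349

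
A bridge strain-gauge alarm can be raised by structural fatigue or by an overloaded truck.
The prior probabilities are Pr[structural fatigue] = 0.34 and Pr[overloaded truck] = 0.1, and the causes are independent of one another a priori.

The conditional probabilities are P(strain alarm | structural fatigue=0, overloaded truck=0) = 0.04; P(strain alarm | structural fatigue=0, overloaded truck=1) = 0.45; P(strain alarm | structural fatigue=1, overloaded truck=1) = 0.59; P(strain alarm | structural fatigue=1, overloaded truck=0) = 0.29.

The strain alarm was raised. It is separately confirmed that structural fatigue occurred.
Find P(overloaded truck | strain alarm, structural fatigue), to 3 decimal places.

Weight on overloaded truck=true, given the evidence: 0.59·0.1 = 0.059000
The normalizing constant is 0.29·0.9 + 0.59·0.1 = 0.320000
Posterior = 0.059000 / 0.320000 ≈ 0.184

P(overloaded truck | strain alarm, structural fatigue) ≈ 0.184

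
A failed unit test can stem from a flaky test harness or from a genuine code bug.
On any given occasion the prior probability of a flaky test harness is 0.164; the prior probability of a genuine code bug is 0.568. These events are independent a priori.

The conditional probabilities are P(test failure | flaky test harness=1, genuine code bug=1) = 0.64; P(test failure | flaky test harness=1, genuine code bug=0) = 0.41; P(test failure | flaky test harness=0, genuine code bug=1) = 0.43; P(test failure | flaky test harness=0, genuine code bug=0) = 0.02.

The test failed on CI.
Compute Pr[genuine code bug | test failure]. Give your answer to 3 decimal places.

By total probability over the 4 (flaky test harness, genuine code bug) configurations:
  P(test failure) = 0.02·0.836·0.432 + 0.43·0.836·0.568 + 0.41·0.164·0.432 + 0.64·0.164·0.568
        = 0.007223 + 0.204185 + 0.029048 + 0.059617 = 0.300073
The terms with genuine code bug present sum to 0.263802, so
  P(genuine code bug | test failure) = 0.263802 / 0.300073 ≈ 0.879

Pr[genuine code bug | test failure] ≈ 0.879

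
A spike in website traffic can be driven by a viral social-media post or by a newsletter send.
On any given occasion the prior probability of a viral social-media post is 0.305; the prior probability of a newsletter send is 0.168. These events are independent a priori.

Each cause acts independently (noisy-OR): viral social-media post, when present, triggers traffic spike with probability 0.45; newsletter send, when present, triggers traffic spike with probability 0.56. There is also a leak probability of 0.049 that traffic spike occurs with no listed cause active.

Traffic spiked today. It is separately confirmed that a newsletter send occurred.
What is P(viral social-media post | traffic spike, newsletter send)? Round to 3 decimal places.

Under noisy-OR, P(traffic spike | causes) = 1 − (1−0.049)·∏(1−qᵢ) over the active causes.
Enumerate both values of viral social-media post and weight by the priors:
  P(traffic spike | newsletter send) = 0.58156·0.695 + 0.769858·0.305
        = 0.404184 + 0.234807 = 0.638991
The terms with viral social-media post present sum to 0.234807, so
  P(viral social-media post | traffic spike, newsletter send) = 0.234807 / 0.638991 ≈ 0.367

P(viral social-media post | traffic spike, newsletter send) ≈ 0.367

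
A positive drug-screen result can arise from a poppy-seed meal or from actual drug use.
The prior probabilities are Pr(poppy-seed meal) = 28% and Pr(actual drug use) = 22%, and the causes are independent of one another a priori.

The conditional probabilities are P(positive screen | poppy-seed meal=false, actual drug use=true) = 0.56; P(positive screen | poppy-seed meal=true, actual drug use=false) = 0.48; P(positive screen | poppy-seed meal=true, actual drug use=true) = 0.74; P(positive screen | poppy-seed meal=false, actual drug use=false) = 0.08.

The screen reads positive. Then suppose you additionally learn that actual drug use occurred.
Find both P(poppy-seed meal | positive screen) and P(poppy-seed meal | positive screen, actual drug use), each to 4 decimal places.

P(poppy-seed meal | positive screen) ≈ 0.5295; P(poppy-seed meal | positive screen, actual drug use) ≈ 0.3394

Sum P(positive screen|·) weighted by the priors over the 4 (poppy-seed meal, actual drug use) configurations:
  P(positive screen) = 0.08·0.72·0.78 + 0.56·0.72·0.22 + 0.48·0.28·0.78 + 0.74·0.28·0.22
        = 0.044928 + 0.088704 + 0.104832 + 0.045584 = 0.284048
The terms with poppy-seed meal present sum to 0.150416, so
  P(poppy-seed meal | positive screen) = 0.150416 / 0.284048 ≈ 0.5295

With the extra evidence:
Sum P(positive screen|·) weighted by the priors over both values of poppy-seed meal:
  P(positive screen | actual drug use) = 0.56*0.72 + 0.74*0.28
        = 0.403200 + 0.207200 = 0.610400
The terms with poppy-seed meal present sum to 0.207200, so
  P(poppy-seed meal | positive screen, actual drug use) = 0.207200 / 0.610400 ≈ 0.3394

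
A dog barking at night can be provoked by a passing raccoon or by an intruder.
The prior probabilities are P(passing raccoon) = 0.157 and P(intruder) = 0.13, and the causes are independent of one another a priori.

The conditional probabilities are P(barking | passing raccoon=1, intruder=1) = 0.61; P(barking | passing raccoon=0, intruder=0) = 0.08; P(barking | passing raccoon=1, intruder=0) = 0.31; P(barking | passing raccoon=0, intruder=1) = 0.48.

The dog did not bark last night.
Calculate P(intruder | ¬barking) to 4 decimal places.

P(intruder | ¬barking) ≈ 0.0779

Weight on intruder=true, given the evidence: 0.056987 + 0.007960 = 0.064947
Normalizer over all consistent configurations: 0.92·0.843·0.87 + 0.52·0.843·0.13 + 0.69·0.157·0.87 + 0.39·0.157·0.13 = 0.833931
P(intruder | ¬barking) = 0.064947/0.833931 ≈ 0.0779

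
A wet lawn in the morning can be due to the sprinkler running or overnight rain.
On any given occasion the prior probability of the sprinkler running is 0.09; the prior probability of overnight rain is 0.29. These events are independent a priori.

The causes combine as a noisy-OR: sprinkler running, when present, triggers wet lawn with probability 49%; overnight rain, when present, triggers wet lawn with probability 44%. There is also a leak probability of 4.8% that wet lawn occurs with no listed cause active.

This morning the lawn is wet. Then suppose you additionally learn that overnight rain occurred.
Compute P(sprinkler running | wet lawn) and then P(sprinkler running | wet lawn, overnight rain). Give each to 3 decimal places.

P(sprinkler running | wet lawn) ≈ 0.252; P(sprinkler running | wet lawn, overnight rain) ≈ 0.134

Under noisy-OR, P(wet lawn | causes) = 1 − (1−0.048)·∏(1−qᵢ) over the active causes.
P(wet lawn) = 0.048×0.91×0.71 + 0.46688×0.91×0.29 + 0.51448×0.09×0.71 + 0.728109×0.09×0.29 = 0.031013 + 0.123210 + 0.032875 + 0.019004 = 0.206102
Of this, 0.051879 comes from 0.032875 + 0.019004 (the sprinkler running=true cases).
So P(sprinkler running | wet lawn) = 0.051879/0.206102 ≈ 0.252.

Now also conditioning on overnight rain=true:
Sum P(wet lawn|·) weighted by the priors over both values of sprinkler running:
  P(wet lawn | overnight rain) = 0.46688*0.91 + 0.728109*0.09
        = 0.424861 + 0.065530 = 0.490391
The terms with sprinkler running present sum to 0.065530, so
  P(sprinkler running | wet lawn, overnight rain) = 0.065530 / 0.490391 ≈ 0.134
Conditioning on overnight rain lowers the posterior on sprinkler running: the classic explaining-away effect in a common-effect structure.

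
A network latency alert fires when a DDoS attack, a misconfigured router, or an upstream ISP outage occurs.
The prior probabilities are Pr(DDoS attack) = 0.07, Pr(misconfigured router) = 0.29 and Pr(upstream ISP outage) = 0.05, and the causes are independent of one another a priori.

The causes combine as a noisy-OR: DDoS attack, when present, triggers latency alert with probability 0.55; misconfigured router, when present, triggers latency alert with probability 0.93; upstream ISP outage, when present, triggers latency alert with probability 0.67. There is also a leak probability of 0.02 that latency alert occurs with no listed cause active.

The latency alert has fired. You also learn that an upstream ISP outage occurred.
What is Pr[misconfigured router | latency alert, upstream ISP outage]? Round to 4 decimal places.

Pr[misconfigured router | latency alert, upstream ISP outage] ≈ 0.3670

Under noisy-OR, P(latency alert | causes) = 1 − (1−0.02)·∏(1−qᵢ) over the active causes.
P(latency alert | upstream ISP outage) = 0.6766×0.93×0.71 + 0.977362×0.93×0.29 + 0.85447×0.07×0.71 + 0.989813×0.07×0.29 = 0.446759 + 0.263595 + 0.042467 + 0.020093 = 0.772914
Restricting to configurations with misconfigured router present: 0.263595 + 0.020093 = 0.283688.
Hence the posterior is 0.283688/0.772914 ≈ 0.3670.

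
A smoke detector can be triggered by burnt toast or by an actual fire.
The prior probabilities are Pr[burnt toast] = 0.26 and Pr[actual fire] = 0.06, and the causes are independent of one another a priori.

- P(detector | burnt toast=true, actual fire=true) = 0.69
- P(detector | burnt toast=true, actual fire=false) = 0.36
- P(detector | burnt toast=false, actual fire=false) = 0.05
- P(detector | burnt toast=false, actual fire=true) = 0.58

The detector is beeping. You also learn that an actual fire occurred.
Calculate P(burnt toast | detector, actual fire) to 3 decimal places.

P(burnt toast | detector, actual fire) ≈ 0.295

P(detector | actual fire) = 0.58*0.74 + 0.69*0.26 = 0.429200 + 0.179400 = 0.608600
Restricting to configurations with burnt toast present: 0.69*0.26 = 0.179400.
P(burnt toast | detector, actual fire) = 0.179400 / 0.608600 ≈ 0.295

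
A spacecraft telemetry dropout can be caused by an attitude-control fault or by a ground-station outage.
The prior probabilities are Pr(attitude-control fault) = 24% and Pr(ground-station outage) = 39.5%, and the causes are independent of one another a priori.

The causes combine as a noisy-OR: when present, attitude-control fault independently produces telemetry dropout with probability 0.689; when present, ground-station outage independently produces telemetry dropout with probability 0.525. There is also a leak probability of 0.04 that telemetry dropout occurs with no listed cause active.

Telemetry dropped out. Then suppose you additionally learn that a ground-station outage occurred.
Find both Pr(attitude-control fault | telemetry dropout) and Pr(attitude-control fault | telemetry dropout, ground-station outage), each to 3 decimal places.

Pr(attitude-control fault | telemetry dropout) ≈ 0.502; Pr(attitude-control fault | telemetry dropout, ground-station outage) ≈ 0.333

Under noisy-OR, P(telemetry dropout | causes) = 1 − (1−0.04)·∏(1−qᵢ) over the active causes.
Sum P(telemetry dropout|·) weighted by the priors over the 4 (attitude-control fault, ground-station outage) configurations:
  P(telemetry dropout) = 0.04*0.76*0.605 + 0.544*0.76*0.395 + 0.70144*0.24*0.605 + 0.858184*0.24*0.395
        = 0.018392 + 0.163309 + 0.101849 + 0.081356 = 0.364906
The terms with attitude-control fault present sum to 0.183205, so
  P(attitude-control fault | telemetry dropout) = 0.183205 / 0.364906 ≈ 0.502

Now also conditioning on ground-station outage=true:
Sum P(telemetry dropout|·) weighted by the priors over both values of attitude-control fault:
  P(telemetry dropout | ground-station outage) = 0.544*0.76 + 0.858184*0.24
        = 0.413440 + 0.205964 = 0.619404
The terms with attitude-control fault present sum to 0.205964, so
  P(attitude-control fault | telemetry dropout, ground-station outage) = 0.205964 / 0.619404 ≈ 0.333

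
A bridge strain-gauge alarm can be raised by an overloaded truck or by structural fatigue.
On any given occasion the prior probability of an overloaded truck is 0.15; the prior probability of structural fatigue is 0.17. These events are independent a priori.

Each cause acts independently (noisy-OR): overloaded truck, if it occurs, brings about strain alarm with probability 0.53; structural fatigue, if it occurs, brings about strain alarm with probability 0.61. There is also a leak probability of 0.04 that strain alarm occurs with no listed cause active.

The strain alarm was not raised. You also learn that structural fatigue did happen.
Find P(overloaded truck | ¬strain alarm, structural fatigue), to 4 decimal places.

P(overloaded truck | ¬strain alarm, structural fatigue) ≈ 0.0766

Under noisy-OR, P(strain alarm | causes) = 1 − (1−0.04)·∏(1−qᵢ) over the active causes.
Weight on overloaded truck=true, given the evidence: 0.175968·0.15 = 0.026395
Normalizer over all consistent configurations: 0.3744·0.85 + 0.175968·0.15 = 0.344635
P(overloaded truck | ¬strain alarm, structural fatigue) = 0.026395/0.344635 ≈ 0.0766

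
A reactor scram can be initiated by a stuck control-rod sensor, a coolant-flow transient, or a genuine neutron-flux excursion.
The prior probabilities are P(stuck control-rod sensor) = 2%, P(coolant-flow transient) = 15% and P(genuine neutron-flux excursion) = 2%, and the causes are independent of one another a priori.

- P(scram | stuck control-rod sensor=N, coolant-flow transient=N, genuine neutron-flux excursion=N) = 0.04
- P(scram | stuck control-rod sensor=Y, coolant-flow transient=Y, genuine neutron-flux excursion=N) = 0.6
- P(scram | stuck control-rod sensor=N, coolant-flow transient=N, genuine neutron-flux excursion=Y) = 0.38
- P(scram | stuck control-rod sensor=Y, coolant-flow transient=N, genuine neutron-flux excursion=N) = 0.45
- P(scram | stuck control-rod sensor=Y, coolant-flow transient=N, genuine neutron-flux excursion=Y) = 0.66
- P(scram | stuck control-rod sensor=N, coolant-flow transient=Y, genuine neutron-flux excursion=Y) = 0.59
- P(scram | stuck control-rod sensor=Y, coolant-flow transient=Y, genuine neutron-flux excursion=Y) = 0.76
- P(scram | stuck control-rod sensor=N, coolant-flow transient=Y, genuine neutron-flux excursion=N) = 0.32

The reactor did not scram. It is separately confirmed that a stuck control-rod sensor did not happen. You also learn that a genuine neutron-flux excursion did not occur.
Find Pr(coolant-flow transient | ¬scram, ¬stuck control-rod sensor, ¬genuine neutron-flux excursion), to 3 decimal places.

Pr(coolant-flow transient | ¬scram, ¬stuck control-rod sensor, ¬genuine neutron-flux excursion) ≈ 0.111

P(¬scram | ¬stuck control-rod sensor, ¬genuine neutron-flux excursion) = 0.96*0.85 + 0.68*0.15 = 0.816000 + 0.102000 = 0.918000
Of this, 0.102000 comes from 0.68*0.15 (the coolant-flow transient=true cases).
P(coolant-flow transient | ¬scram, ¬stuck control-rod sensor, ¬genuine neutron-flux excursion) = 0.102000 / 0.918000 ≈ 0.111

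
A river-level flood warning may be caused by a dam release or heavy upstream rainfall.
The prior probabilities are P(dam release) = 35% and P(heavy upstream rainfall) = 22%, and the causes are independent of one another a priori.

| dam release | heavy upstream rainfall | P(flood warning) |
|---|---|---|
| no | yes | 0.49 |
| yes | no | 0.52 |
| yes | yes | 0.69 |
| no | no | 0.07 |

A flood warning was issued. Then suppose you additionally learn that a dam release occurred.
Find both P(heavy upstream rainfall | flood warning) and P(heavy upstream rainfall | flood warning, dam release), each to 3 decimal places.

Numerator (weight on configurations with heavy upstream rainfall): 0.070070 + 0.053130 = 0.123200
Denominator P(flood warning): 0.07×0.65×0.78 + 0.49×0.65×0.22 + 0.52×0.35×0.78 + 0.69×0.35×0.22 = 0.300650
P(heavy upstream rainfall | flood warning) = 0.123200/0.300650 ≈ 0.410

Now also conditioning on dam release=true:
P(flood warning | dam release) = 0.52·0.78 + 0.69·0.22 = 0.405600 + 0.151800 = 0.557400
Restricting to configurations with heavy upstream rainfall present: 0.69·0.22 = 0.151800.
Hence the posterior is 0.151800/0.557400 ≈ 0.272.
This is intercausal reasoning (explaining away): once dam release accounts for the flood warning, heavy upstream rainfall becomes less likely.

P(heavy upstream rainfall | flood warning) ≈ 0.410; P(heavy upstream rainfall | flood warning, dam release) ≈ 0.272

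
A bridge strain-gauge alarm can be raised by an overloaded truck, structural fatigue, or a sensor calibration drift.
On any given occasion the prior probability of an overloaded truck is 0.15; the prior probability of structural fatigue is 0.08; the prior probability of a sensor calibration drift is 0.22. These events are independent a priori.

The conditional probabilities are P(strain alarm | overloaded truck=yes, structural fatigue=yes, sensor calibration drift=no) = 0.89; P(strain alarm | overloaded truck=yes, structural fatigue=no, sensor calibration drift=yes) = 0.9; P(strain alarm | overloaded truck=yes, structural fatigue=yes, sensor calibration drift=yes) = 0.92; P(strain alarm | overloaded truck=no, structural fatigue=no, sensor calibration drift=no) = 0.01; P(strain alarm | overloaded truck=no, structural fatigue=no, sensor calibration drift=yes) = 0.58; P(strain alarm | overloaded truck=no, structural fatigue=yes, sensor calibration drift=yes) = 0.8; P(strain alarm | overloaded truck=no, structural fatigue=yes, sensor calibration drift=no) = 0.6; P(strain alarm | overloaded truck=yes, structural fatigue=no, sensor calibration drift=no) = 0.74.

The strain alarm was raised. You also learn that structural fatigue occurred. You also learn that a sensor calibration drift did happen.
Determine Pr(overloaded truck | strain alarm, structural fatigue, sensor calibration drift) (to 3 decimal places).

P(strain alarm | structural fatigue, sensor calibration drift) = 0.8×0.85 + 0.92×0.15 = 0.680000 + 0.138000 = 0.818000
Restricting to configurations with overloaded truck present: 0.92×0.15 = 0.138000.
P(overloaded truck | strain alarm, structural fatigue, sensor calibration drift) = 0.138000 / 0.818000 ≈ 0.169

Pr(overloaded truck | strain alarm, structural fatigue, sensor calibration drift) ≈ 0.169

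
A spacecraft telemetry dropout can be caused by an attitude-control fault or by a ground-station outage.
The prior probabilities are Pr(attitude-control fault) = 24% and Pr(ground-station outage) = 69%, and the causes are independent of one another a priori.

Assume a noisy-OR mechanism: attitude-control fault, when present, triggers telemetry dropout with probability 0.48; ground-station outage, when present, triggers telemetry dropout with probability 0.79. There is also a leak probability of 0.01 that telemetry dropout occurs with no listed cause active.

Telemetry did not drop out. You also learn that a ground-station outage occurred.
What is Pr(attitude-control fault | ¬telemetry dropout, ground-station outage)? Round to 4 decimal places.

Under noisy-OR, P(telemetry dropout | causes) = 1 − (1−0.01)·∏(1−qᵢ) over the active causes.
Numerator (weight on configurations with attitude-control fault): 0.108108·0.24 = 0.025946
Normalizer over all consistent configurations: 0.2079·0.76 + 0.108108·0.24 = 0.183950
Posterior = 0.025946 / 0.183950 ≈ 0.1410

Pr(attitude-control fault | ¬telemetry dropout, ground-station outage) ≈ 0.1410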